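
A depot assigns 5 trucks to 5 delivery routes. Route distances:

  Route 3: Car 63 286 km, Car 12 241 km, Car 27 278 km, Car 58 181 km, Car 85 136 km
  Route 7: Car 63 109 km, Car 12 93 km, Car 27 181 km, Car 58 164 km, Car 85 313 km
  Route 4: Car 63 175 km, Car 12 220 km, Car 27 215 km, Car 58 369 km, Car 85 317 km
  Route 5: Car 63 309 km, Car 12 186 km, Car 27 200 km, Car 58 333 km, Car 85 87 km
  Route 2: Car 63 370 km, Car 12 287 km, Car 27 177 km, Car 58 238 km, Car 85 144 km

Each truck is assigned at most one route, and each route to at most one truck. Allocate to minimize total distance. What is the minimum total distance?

Minimum total: 713 km

This is a one-to-one assignment (minimum-cost bipartite matching).
Optimal: Car 63→Route 4 (175 km), Car 12→Route 7 (93 km), Car 27→Route 2 (177 km), Car 58→Route 3 (181 km), Car 85→Route 5 (87 km) — total 175+93+177+181+87 = 713 km.
Row-greedy (each truck in turn takes its cheapest remaining route) gives 970 km, worse by 257.
Next-best assignment: Car 63→Route 7, Car 12→Route 4, Car 27→Route 2, Car 58→Route 3, Car 85→Route 5 = 774 km.
No other one-to-one assignment undercuts 713 km.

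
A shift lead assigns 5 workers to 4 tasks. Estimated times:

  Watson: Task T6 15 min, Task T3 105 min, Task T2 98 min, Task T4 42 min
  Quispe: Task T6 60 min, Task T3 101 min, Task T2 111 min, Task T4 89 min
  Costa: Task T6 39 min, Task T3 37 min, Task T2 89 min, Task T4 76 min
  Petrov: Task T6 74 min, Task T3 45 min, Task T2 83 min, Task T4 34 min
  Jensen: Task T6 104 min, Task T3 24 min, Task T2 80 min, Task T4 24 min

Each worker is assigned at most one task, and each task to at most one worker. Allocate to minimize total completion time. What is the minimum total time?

Min total: 159 min

Optimal: Watson→Task T6 (15 min), Costa→Task T3 (37 min), Petrov→Task T2 (83 min), Jensen→Task T4 (24 min) — total 15+37+83+24 = 159 min.
Swapping Petrov↔Jensen (Petrov→Task T4 34 min, Jensen→Task T2 80 min) adds 7.
No other one-to-one assignment undercuts 159 min.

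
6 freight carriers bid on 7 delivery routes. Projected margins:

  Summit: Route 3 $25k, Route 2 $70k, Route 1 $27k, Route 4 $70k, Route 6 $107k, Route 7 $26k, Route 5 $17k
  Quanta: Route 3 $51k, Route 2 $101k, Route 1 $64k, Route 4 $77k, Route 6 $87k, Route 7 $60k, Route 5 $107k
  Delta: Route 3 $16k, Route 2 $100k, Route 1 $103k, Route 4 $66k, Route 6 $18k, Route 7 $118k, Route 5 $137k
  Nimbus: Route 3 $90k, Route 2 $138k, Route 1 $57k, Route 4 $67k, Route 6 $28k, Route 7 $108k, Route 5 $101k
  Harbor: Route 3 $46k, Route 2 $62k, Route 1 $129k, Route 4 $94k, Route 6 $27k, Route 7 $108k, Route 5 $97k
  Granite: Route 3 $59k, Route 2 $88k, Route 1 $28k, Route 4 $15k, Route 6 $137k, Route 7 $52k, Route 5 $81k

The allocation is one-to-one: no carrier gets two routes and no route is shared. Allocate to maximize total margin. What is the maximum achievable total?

Treat this as an assignment problem: match each carrier to one route.
Optimal: Summit→Route 4 ($70k), Quanta→Route 5 ($107k), Delta→Route 7 ($118k), Nimbus→Route 2 ($138k), Harbor→Route 1 ($129k), Granite→Route 6 ($137k) — total 70+107+118+138+129+137 = $699k.
Swapping Quanta↔Summit (Quanta→Route 4 $77k, Summit→Route 5 $17k) loses 83.

Max total: $699k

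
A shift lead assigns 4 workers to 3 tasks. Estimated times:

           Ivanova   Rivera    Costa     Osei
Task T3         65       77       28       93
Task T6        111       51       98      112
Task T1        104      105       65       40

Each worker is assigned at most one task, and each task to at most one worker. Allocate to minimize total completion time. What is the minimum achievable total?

Min total: 119 min

Optimal: Costa→Task T3 (28 min), Rivera→Task T6 (51 min), Osei→Task T1 (40 min) — total 28+51+40 = 119 min.
Row-greedy (each worker in turn takes its cheapest remaining task) gives 181 min, worse by 62.
Next-best assignment: Ivanova→Task T3, Rivera→Task T6, Osei→Task T1 = 156 min.
Checked against all permutations: 119 min is optimal.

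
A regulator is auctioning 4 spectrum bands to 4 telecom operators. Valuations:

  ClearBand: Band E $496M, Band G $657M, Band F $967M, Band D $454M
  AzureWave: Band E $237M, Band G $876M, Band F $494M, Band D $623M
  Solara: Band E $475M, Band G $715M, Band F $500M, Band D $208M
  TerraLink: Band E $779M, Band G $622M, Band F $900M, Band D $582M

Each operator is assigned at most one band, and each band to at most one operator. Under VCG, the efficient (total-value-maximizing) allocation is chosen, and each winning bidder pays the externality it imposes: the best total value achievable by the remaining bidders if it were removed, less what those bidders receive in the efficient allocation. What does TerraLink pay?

Efficient allocation: ClearBand→Band F ($967M), AzureWave→Band D ($623M), Solara→Band G ($715M), TerraLink→Band E ($779M); total welfare W = $3084M.
TerraLink receives Band E at value $779M, so the others get W − 779 = $2305M.
Without TerraLink: best allocation of the remaining 3 bidders over all 4 bands is ClearBand→Band F ($967M), AzureWave→Band G ($876M), Solara→Band E ($475M), total $2318M.
VCG payment = (others' best without TerraLink) − (others' welfare with TerraLink) = 2318 − 2305 = $13M.

TerraLink pays $13M.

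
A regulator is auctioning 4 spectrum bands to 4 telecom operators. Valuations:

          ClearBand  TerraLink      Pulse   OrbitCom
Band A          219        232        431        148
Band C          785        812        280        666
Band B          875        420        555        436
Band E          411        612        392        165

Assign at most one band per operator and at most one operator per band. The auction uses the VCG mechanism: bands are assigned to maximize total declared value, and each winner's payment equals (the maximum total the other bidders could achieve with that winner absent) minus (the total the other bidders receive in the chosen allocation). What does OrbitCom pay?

OrbitCom pays $200M.

Efficient allocation: ClearBand→Band B ($875M), TerraLink→Band E ($612M), Pulse→Band A ($431M), OrbitCom→Band C ($666M); total welfare W = $2584M.
OrbitCom receives Band C at value $666M, so the others get W − 666 = $1918M.
Without OrbitCom: best allocation of the remaining 3 bidders over all 4 bands is ClearBand→Band B ($875M), TerraLink→Band C ($812M), Pulse→Band A ($431M), total $2118M.
VCG payment = (others' best without OrbitCom) − (others' welfare with OrbitCom) = 2118 − 1918 = $200M.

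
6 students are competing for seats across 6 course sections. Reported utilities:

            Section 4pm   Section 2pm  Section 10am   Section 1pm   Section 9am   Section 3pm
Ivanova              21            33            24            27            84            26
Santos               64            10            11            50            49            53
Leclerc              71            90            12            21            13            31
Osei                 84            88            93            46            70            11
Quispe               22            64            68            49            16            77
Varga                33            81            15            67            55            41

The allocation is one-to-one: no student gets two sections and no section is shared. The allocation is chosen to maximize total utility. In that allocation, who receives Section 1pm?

Varga receives Section 1pm.

This is the linear assignment problem.
Optimal: Ivanova→Section 9am (84 points), Santos→Section 4pm (64 points), Leclerc→Section 2pm (90 points), Osei→Section 10am (93 points), Quispe→Section 3pm (77 points), Varga→Section 1pm (67 points) — total 84+64+90+93+77+67 = 475 points.
Column-greedy (each section in turn goes to its best remaining student) gives 446 points, worse by 29.
Varga's own top section is Section 2pm (81 points), but forcing Varga→Section 2pm and reassigning the rest optimally gives only 456 points — worse by 19.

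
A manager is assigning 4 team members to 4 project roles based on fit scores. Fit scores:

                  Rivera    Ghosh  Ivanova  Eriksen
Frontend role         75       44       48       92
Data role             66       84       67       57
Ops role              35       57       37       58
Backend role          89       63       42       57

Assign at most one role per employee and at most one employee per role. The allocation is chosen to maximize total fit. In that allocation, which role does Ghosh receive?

Optimal: Rivera→Backend role (89 pts), Ghosh→Ops role (57 pts), Ivanova→Data role (67 pts), Eriksen→Frontend role (92 pts) — total 89+57+67+92 = 305 pts.
Column-greedy (each role in turn goes to its best remaining employee) gives 302 pts, worse by 3.
Next-best assignment: Rivera→Backend role, Ghosh→Data role, Ivanova→Ops role, Eriksen→Frontend role = 302 pts.
Swapping Ivanova↔Eriksen (Ivanova→Frontend role 48 pts, Eriksen→Data role 57 pts) loses 54.
Every other assignment is strictly worse.
Ghosh's own top role is Data role (84 pts), but forcing Ghosh→Data role and reassigning the rest optimally gives only 302 pts — worse by 3.

Ghosh receives Ops role.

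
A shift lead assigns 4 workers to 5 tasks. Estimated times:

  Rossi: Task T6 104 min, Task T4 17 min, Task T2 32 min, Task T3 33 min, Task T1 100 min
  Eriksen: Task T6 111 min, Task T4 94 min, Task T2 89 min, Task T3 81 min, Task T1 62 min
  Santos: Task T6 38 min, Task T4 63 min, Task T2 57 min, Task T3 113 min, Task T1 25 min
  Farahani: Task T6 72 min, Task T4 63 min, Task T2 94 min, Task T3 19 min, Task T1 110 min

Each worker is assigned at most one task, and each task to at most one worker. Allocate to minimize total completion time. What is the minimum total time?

Optimal: Rossi→Task T4 (17 min), Eriksen→Task T1 (62 min), Santos→Task T6 (38 min), Farahani→Task T3 (19 min) — total 17+62+38+19 = 136 min.
Min-entry greedy (repeatedly take the single cheapest remaining cell) gives 150 min, worse by 14.
Checked against all permutations: 136 min is optimal.

Minimum total: 136 min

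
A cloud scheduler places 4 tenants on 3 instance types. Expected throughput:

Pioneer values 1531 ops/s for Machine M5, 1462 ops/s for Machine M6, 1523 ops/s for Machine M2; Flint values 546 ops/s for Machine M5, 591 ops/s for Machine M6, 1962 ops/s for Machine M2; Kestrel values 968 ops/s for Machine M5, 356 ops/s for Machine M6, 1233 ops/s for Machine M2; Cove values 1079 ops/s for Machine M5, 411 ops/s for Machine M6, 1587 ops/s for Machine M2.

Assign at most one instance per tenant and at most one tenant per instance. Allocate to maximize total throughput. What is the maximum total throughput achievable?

Optimal: Cove→Machine M5 (1079 ops/s), Pioneer→Machine M6 (1462 ops/s), Flint→Machine M2 (1962 ops/s) — total 1079+1462+1962 = 4503 ops/s.
Row-greedy (each tenant in turn takes its best remaining instance) gives 3849 ops/s, worse by 654.
Next-best assignment: Kestrel→Machine M5, Pioneer→Machine M6, Flint→Machine M2 = 4392 ops/s.
Every other assignment is strictly worse.

Maximum total: 4503 ops/s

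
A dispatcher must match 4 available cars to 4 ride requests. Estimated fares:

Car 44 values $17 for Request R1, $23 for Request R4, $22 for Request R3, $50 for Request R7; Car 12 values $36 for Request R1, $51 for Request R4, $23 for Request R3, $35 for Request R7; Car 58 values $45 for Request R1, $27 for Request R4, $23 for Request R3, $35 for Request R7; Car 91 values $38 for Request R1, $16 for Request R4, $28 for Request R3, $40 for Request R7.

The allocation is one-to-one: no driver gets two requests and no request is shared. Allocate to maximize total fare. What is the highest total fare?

Optimal: Car 44→Request R7 ($50), Car 12→Request R4 ($51), Car 58→Request R1 ($45), Car 91→Request R3 ($28) — total 50+51+45+28 = $174.
Next-best assignment: Car 44→Request R7, Car 12→Request R4, Car 58→Request R3, Car 91→Request R1 = $162.
Swapping Car 12↔Car 91 (Car 12→Request R3 $23, Car 91→Request R4 $16) loses 40.

Max total: $174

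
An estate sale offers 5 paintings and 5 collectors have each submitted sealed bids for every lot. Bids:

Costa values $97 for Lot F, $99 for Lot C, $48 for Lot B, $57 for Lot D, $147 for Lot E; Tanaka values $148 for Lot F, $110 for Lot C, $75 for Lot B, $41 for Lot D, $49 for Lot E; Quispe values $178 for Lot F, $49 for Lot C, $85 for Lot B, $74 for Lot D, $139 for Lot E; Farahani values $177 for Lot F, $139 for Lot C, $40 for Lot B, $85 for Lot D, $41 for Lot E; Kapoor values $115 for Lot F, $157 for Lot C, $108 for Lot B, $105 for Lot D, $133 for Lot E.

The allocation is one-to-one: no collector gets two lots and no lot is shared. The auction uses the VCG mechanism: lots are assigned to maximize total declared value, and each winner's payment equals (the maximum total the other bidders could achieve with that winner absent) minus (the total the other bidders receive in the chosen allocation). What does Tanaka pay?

Efficient allocation: Costa→Lot E ($147), Tanaka→Lot B ($75), Quispe→Lot F ($178), Farahani→Lot C ($139), Kapoor→Lot D ($105); total welfare W = $644.
Tanaka receives Lot B at value $75, so the others get W − 75 = $569.
Without Tanaka: best allocation of the remaining 4 bidders over all 5 lots is Costa→Lot E ($147), Quispe→Lot F ($178), Farahani→Lot C ($139), Kapoor→Lot B ($108), total $572.
VCG payment = (others' best without Tanaka) − (others' welfare with Tanaka) = 572 − 569 = $3.

Tanaka pays $3.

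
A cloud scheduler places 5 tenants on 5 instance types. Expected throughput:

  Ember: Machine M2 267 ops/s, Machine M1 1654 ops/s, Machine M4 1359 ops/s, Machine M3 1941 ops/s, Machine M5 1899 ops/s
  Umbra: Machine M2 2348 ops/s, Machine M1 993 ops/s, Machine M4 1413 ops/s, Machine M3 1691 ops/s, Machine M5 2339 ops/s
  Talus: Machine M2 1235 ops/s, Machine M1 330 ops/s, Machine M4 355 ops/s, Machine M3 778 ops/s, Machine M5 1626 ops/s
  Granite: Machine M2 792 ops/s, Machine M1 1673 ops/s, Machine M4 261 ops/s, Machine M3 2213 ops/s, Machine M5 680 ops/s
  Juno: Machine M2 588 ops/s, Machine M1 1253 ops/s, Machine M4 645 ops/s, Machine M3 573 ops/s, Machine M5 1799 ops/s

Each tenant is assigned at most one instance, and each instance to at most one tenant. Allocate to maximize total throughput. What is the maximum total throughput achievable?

Optimal: Ember→Machine M4 (1359 ops/s), Umbra→Machine M2 (2348 ops/s), Talus→Machine M5 (1626 ops/s), Granite→Machine M3 (2213 ops/s), Juno→Machine M1 (1253 ops/s) — total 1359+2348+1626+2213+1253 = 8799 ops/s.
Max-entry greedy (repeatedly take the single best remaining cell) gives 8068 ops/s, worse by 731.
Swapping Talus↔Granite (Talus→Machine M3 778 ops/s, Granite→Machine M5 680 ops/s) loses 2381.
Checked against all permutations: 8799 ops/s is optimal.

Maximum total: 8799 ops/s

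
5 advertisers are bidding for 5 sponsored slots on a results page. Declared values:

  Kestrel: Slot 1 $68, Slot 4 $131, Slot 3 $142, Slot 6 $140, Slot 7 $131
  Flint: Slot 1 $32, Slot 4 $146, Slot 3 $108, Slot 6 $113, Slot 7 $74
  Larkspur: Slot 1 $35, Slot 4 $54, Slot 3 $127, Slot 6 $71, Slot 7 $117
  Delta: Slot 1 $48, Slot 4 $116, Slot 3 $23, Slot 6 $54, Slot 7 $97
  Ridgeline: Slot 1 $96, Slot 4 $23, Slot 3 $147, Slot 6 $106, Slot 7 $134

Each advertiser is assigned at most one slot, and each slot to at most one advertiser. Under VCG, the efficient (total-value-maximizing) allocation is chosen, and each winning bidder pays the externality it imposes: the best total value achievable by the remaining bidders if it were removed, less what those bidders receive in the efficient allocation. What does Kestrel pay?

Kestrel pays $27.

Efficient allocation: Kestrel→Slot 6 ($140), Flint→Slot 4 ($146), Larkspur→Slot 3 ($127), Delta→Slot 7 ($97), Ridgeline→Slot 1 ($96); total welfare W = $606.
Kestrel receives Slot 6 at value $140, so the others get W − 140 = $466.
Without Kestrel: best allocation of the remaining 4 bidders over all 5 slots is Flint→Slot 6 ($113), Larkspur→Slot 7 ($117), Delta→Slot 4 ($116), Ridgeline→Slot 3 ($147), total $493.
VCG payment = (others' best without Kestrel) − (others' welfare with Kestrel) = 493 − 466 = $27.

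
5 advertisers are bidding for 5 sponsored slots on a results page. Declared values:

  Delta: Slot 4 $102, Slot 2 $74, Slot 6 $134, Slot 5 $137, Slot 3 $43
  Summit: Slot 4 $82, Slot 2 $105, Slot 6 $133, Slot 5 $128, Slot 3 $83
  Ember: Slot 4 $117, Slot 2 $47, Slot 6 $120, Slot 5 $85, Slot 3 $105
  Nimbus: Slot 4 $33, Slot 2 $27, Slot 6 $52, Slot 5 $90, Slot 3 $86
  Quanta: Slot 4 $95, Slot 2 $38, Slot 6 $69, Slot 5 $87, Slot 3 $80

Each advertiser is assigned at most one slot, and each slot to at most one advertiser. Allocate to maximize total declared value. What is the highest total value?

Optimal: Delta→Slot 5 ($137), Summit→Slot 2 ($105), Ember→Slot 6 ($120), Nimbus→Slot 3 ($86), Quanta→Slot 4 ($95) — total 137+105+120+86+95 = $543.
Row-greedy (each advertiser in turn takes its best remaining slot) gives $511, worse by 32.

Maximum total: $543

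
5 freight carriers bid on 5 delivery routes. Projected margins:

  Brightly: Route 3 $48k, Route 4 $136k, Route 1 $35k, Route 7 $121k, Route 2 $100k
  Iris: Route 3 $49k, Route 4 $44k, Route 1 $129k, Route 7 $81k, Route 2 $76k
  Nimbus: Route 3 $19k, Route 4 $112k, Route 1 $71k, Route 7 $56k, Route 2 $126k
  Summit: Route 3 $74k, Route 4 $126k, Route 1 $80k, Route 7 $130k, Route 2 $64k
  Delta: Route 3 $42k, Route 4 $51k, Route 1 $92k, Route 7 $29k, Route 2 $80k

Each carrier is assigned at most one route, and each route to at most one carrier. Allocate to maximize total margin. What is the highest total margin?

Optimal: Brightly→Route 4 ($136k), Iris→Route 1 ($129k), Nimbus→Route 2 ($126k), Summit→Route 7 ($130k), Delta→Route 3 ($42k) — total 136+129+126+130+42 = $563k.
Column-greedy (each route in turn goes to its best remaining carrier) gives $475k, worse by 88.
Swapping Nimbus↔Iris (Nimbus→Route 1 $71k, Iris→Route 2 $76k) loses 108.

Max total: $563k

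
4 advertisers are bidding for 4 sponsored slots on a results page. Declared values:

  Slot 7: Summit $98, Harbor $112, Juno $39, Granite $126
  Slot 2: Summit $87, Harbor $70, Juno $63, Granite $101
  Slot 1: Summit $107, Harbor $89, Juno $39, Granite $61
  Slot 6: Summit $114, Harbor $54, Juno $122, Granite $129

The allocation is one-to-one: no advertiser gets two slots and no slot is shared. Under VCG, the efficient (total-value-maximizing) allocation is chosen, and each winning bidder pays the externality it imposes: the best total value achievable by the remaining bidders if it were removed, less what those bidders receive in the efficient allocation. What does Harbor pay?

Harbor pays $25.

Efficient allocation: Summit→Slot 1 ($107), Harbor→Slot 7 ($112), Juno→Slot 6 ($122), Granite→Slot 2 ($101); total welfare W = $442.
Harbor receives Slot 7 at value $112, so the others get W − 112 = $330.
Without Harbor: best allocation of the remaining 3 bidders over all 4 slots is Summit→Slot 1 ($107), Juno→Slot 6 ($122), Granite→Slot 7 ($126), total $355.
VCG payment = (others' best without Harbor) − (others' welfare with Harbor) = 355 − 330 = $25.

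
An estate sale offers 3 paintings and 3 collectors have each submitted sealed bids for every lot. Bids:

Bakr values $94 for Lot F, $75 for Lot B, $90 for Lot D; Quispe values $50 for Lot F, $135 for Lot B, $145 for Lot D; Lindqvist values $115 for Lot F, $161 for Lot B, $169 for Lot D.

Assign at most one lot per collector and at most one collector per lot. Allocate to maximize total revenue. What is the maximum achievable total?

This is a one-to-one assignment (maximum-weight bipartite matching).
Optimal: Bakr→Lot F ($94), Quispe→Lot D ($145), Lindqvist→Lot B ($161) — total 94+145+161 = $400.
Max-entry greedy (repeatedly take the single best remaining cell) gives $398, worse by 2.
Next-best assignment: Bakr→Lot F, Quispe→Lot B, Lindqvist→Lot D = $398.
Swapping Lindqvist↔Quispe (Lindqvist→Lot D $169, Quispe→Lot B $135) loses 2.

Max total: $400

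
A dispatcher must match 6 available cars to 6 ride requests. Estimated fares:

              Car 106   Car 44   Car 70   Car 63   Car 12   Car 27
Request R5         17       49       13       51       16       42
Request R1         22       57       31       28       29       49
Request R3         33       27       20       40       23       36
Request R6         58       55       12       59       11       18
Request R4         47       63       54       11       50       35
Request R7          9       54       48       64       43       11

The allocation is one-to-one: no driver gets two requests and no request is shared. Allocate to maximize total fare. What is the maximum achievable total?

Max total: $300

Optimal: Car 106→Request R6 ($58), Car 44→Request R1 ($57), Car 70→Request R7 ($48), Car 63→Request R5 ($51), Car 12→Request R4 ($50), Car 27→Request R3 ($36) — total 58+57+48+51+50+36 = $300.
Max-entry greedy (repeatedly take the single best remaining cell) gives $270, worse by 30.
Next-best assignment: Car 106→Request R6, Car 44→Request R1, Car 70→Request R4, Car 63→Request R5, Car 12→Request R7, Car 27→Request R3 = $299.
No other one-to-one assignment exceeds $300.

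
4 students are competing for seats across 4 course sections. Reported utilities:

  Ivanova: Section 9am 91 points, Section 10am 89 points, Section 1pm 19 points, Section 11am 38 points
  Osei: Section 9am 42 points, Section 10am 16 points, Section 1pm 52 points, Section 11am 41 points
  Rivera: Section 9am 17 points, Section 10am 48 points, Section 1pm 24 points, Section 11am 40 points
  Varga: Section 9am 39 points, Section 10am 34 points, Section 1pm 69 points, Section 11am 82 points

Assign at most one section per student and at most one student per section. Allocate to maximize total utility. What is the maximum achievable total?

Optimal: Ivanova→Section 9am (91 points), Osei→Section 1pm (52 points), Rivera→Section 10am (48 points), Varga→Section 11am (82 points) — total 91+52+48+82 = 273 points.
Column-greedy (each section in turn goes to its best remaining student) gives 249 points, worse by 24.

Maximum total: 273 points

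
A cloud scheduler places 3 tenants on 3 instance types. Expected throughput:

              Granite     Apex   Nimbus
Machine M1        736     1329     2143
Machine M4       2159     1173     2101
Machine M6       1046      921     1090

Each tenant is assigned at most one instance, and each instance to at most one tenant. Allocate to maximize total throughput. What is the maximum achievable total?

Maximum total: 5223 ops/s

This is the linear assignment problem.
Optimal: Granite→Machine M4 (2159 ops/s), Apex→Machine M6 (921 ops/s), Nimbus→Machine M1 (2143 ops/s) — total 2159+921+2143 = 5223 ops/s.
Row-greedy (each tenant in turn takes its best remaining instance) gives 4578 ops/s, worse by 645.
Next-best assignment: Granite→Machine M4, Apex→Machine M1, Nimbus→Machine M6 = 4578 ops/s.
Swapping Apex↔Granite (Apex→Machine M4 1173 ops/s, Granite→Machine M6 1046 ops/s) loses 861.
Checked against all permutations: 5223 ops/s is optimal.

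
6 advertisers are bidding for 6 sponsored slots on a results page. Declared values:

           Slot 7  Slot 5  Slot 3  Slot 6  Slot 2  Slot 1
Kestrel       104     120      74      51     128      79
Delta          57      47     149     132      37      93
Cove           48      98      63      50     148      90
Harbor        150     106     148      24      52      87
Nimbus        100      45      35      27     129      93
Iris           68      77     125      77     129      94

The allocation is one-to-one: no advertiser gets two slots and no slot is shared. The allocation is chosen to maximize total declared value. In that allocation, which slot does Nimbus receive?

Optimal: Kestrel→Slot 5 ($120), Delta→Slot 6 ($132), Cove→Slot 2 ($148), Harbor→Slot 7 ($150), Nimbus→Slot 1 ($93), Iris→Slot 3 ($125) — total 120+132+148+150+93+125 = $768.
Column-greedy (each slot in turn goes to its best remaining advertiser) gives $737, worse by 31.
Nimbus's own top slot is Slot 2 ($129), but forcing Nimbus→Slot 2 and reassigning the rest optimally gives only $746 — worse by 22.

Nimbus receives Slot 1.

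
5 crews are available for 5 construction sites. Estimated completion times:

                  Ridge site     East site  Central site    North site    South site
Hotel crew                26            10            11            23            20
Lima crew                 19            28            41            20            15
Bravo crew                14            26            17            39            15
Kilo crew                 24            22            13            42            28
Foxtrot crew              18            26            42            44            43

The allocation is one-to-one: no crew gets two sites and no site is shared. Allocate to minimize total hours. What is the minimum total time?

Min total: 76 hours

Optimal: Hotel crew→East site (10 hours), Lima crew→North site (20 hours), Bravo crew→South site (15 hours), Kilo crew→Central site (13 hours), Foxtrot crew→Ridge site (18 hours) — total 10+20+15+13+18 = 76 hours.
Column-greedy (each site in turn goes to its cheapest remaining crew) gives 100 hours, worse by 24.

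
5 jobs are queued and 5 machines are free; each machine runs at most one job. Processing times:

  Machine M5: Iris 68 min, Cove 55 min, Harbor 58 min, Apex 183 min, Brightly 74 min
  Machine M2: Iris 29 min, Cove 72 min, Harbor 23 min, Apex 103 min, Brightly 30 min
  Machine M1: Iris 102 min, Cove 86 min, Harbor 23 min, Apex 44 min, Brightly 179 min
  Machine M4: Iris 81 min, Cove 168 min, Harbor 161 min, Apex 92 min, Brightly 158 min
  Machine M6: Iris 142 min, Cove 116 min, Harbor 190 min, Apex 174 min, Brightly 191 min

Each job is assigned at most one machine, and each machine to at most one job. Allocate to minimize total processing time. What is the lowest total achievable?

Optimal: Iris→Machine M5 (68 min), Cove→Machine M6 (116 min), Harbor→Machine M1 (23 min), Apex→Machine M4 (92 min), Brightly→Machine M2 (30 min) — total 68+116+23+92+30 = 329 min.
Row-greedy (each job in turn takes its cheapest remaining machine) gives 390 min, worse by 61.
Checked against all permutations: 329 min is optimal.

Min total: 329 min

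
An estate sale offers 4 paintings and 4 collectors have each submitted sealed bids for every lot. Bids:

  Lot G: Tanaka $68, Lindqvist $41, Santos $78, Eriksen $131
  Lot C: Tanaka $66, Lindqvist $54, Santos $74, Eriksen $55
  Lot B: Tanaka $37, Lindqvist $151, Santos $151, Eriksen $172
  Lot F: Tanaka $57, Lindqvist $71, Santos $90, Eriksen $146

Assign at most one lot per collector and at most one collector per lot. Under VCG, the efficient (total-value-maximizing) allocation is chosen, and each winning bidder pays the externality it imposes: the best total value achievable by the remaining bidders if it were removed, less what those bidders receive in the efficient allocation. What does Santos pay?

Santos pays $2.

Efficient allocation: Tanaka→Lot C ($66), Lindqvist→Lot B ($151), Santos→Lot G ($78), Eriksen→Lot F ($146); total welfare W = $441.
Santos receives Lot G at value $78, so the others get W − 78 = $363.
Without Santos: best allocation of the remaining 3 bidders over all 4 lots is Tanaka→Lot G ($68), Lindqvist→Lot B ($151), Eriksen→Lot F ($146), total $365.
VCG payment = (others' best without Santos) − (others' welfare with Santos) = 365 − 363 = $2.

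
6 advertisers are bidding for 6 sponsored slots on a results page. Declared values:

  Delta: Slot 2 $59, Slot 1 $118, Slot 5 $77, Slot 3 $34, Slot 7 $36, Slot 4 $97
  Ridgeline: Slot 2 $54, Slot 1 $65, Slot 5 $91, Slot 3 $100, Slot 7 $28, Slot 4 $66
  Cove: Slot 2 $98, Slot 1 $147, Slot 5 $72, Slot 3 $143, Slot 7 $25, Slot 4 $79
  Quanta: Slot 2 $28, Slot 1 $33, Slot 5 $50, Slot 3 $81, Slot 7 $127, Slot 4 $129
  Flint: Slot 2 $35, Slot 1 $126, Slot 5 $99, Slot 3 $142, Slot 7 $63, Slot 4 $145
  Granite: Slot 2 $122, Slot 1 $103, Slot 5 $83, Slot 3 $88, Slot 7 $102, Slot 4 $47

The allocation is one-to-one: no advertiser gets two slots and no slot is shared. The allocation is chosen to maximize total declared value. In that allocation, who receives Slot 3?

Cove receives Slot 3.

Optimal: Delta→Slot 1 ($118), Ridgeline→Slot 5 ($91), Cove→Slot 3 ($143), Quanta→Slot 7 ($127), Flint→Slot 4 ($145), Granite→Slot 2 ($122) — total 118+91+143+127+145+122 = $746.
Max-entry greedy (repeatedly take the single best remaining cell) gives $718, worse by 28.
Cove's own top slot is Slot 1 ($147), but forcing Cove→Slot 1 and reassigning the rest optimally gives only $726 — worse by 20.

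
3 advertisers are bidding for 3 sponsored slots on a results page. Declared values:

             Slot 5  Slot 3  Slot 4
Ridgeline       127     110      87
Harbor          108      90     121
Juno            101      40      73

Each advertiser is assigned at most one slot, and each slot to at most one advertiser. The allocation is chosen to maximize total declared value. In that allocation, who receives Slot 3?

Optimal: Ridgeline→Slot 3 ($110), Harbor→Slot 4 ($121), Juno→Slot 5 ($101) — total 110+121+101 = $332.
Max-entry greedy (repeatedly take the single best remaining cell) gives $288, worse by 44.
Next-best assignment: Ridgeline→Slot 3, Harbor→Slot 5, Juno→Slot 4 = $291.
Ridgeline's own top slot is Slot 5 ($127), but forcing Ridgeline→Slot 5 and reassigning the rest optimally gives only $290 — worse by 42.

Ridgeline receives Slot 3.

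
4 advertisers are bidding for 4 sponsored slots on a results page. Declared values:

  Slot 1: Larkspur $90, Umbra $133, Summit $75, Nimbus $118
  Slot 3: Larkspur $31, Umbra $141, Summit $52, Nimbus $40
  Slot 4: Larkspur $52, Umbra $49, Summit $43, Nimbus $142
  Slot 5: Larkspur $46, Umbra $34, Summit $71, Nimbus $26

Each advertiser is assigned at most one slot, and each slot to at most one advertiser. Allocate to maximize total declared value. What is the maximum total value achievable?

Maximum total: $444

Optimal: Larkspur→Slot 1 ($90), Umbra→Slot 3 ($141), Summit→Slot 5 ($71), Nimbus→Slot 4 ($142) — total 90+141+71+142 = $444.
Swapping Nimbus↔Larkspur (Nimbus→Slot 1 $118, Larkspur→Slot 4 $52) loses 62.
Every other assignment is strictly worse.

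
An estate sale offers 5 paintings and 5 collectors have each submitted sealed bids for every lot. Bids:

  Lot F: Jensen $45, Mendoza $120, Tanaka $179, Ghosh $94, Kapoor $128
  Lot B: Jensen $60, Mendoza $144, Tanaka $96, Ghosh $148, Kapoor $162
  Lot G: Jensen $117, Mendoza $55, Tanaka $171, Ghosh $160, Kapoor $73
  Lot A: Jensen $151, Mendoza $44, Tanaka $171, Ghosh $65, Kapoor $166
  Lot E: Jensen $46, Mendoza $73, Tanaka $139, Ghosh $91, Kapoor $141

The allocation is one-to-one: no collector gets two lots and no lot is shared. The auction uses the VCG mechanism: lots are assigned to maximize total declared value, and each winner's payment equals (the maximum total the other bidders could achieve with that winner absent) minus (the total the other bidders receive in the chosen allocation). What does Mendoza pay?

Mendoza pays $21.

Efficient allocation: Jensen→Lot A ($151), Mendoza→Lot B ($144), Tanaka→Lot F ($179), Ghosh→Lot G ($160), Kapoor→Lot E ($141); total welfare W = $775.
Mendoza receives Lot B at value $144, so the others get W − 144 = $631.
Without Mendoza: best allocation of the remaining 4 bidders over all 5 lots is Jensen→Lot A ($151), Tanaka→Lot F ($179), Ghosh→Lot G ($160), Kapoor→Lot B ($162), total $652.
VCG payment = (others' best without Mendoza) − (others' welfare with Mendoza) = 652 − 631 = $21.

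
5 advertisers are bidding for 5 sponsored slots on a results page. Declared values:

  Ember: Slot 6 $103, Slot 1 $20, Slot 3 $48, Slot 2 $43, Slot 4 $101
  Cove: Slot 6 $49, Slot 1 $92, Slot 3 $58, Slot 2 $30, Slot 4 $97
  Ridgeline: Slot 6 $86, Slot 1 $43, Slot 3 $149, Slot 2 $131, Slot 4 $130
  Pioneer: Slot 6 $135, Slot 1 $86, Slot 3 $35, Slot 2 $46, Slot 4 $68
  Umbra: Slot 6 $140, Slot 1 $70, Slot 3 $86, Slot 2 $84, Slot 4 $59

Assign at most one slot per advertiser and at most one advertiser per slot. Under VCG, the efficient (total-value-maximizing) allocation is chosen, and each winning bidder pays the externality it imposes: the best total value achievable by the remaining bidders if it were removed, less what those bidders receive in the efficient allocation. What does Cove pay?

Efficient allocation: Ember→Slot 4 ($101), Cove→Slot 1 ($92), Ridgeline→Slot 3 ($149), Pioneer→Slot 6 ($135), Umbra→Slot 2 ($84); total welfare W = $561.
Cove receives Slot 1 at value $92, so the others get W − 92 = $469.
Without Cove: best allocation of the remaining 4 bidders over all 5 slots is Ember→Slot 4 ($101), Ridgeline→Slot 3 ($149), Pioneer→Slot 1 ($86), Umbra→Slot 6 ($140), total $476.
VCG payment = (others' best without Cove) − (others' welfare with Cove) = 476 − 469 = $7.

Cove pays $7.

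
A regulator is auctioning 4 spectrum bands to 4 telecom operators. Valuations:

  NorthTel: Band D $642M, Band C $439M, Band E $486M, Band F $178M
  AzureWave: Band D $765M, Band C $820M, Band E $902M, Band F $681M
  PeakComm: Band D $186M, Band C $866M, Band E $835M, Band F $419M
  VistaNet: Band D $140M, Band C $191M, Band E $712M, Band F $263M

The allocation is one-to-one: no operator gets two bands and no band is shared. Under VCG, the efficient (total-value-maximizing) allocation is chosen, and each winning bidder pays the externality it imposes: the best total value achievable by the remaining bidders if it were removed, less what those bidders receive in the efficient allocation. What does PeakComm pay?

PeakComm pays $139M.

Efficient allocation: NorthTel→Band D ($642M), AzureWave→Band F ($681M), PeakComm→Band C ($866M), VistaNet→Band E ($712M); total welfare W = $2901M.
PeakComm receives Band C at value $866M, so the others get W − 866 = $2035M.
Without PeakComm: best allocation of the remaining 3 bidders over all 4 bands is NorthTel→Band D ($642M), AzureWave→Band C ($820M), VistaNet→Band E ($712M), total $2174M.
VCG payment = (others' best without PeakComm) − (others' welfare with PeakComm) = 2174 − 2035 = $139M.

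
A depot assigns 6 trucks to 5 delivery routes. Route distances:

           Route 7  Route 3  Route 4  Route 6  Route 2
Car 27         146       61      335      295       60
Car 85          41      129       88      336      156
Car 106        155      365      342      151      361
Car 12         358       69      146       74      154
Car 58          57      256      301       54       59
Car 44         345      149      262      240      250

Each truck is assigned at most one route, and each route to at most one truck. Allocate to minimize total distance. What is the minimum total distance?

This is the linear assignment problem.
Optimal: Car 58→Route 7 (57 km), Car 12→Route 3 (69 km), Car 85→Route 4 (88 km), Car 106→Route 6 (151 km), Car 27→Route 2 (60 km) — total 57+69+88+151+60 = 425 km.
Row-greedy (each truck in turn takes its cheapest remaining route) gives 622 km, worse by 197.

Min total: 425 km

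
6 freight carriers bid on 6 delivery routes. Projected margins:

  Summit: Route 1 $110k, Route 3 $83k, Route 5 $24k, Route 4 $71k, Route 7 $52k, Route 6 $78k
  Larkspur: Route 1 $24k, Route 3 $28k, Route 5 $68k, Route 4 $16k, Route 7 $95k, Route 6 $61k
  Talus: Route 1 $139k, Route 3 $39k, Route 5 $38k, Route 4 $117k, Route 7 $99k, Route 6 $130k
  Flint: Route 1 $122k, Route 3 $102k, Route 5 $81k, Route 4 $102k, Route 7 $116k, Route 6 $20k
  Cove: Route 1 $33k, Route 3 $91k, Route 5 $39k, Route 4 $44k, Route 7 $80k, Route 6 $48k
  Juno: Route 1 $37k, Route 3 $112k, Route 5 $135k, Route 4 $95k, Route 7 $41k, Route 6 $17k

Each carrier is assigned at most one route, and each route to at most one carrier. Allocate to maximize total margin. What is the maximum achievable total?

Max total: $663k

Optimal: Summit→Route 1 ($110k), Larkspur→Route 7 ($95k), Talus→Route 6 ($130k), Flint→Route 4 ($102k), Cove→Route 3 ($91k), Juno→Route 5 ($135k) — total 110+95+130+102+91+135 = $663k.
Column-greedy (each route in turn goes to its best remaining carrier) gives $546k, worse by 117.
Next-best assignment: Summit→Route 4, Larkspur→Route 7, Talus→Route 6, Flint→Route 1, Cove→Route 3, Juno→Route 5 = $644k.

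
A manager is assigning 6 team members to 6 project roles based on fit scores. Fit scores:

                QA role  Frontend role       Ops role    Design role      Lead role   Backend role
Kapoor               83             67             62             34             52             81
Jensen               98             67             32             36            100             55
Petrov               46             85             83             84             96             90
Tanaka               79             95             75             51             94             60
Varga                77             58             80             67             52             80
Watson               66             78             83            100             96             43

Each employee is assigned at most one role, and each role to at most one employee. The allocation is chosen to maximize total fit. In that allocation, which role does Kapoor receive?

Kapoor receives Backend role.

Optimal: Kapoor→Backend role (81 pts), Jensen→QA role (98 pts), Petrov→Lead role (96 pts), Tanaka→Frontend role (95 pts), Varga→Ops role (80 pts), Watson→Design role (100 pts) — total 81+98+96+95+80+100 = 550 pts.
Column-greedy (each role in turn goes to its best remaining employee) gives 508 pts, worse by 42.
Every other assignment is strictly worse.
Kapoor's own top role is QA role (83 pts), but forcing Kapoor→QA role and reassigning the rest optimally gives only 548 pts — worse by 2.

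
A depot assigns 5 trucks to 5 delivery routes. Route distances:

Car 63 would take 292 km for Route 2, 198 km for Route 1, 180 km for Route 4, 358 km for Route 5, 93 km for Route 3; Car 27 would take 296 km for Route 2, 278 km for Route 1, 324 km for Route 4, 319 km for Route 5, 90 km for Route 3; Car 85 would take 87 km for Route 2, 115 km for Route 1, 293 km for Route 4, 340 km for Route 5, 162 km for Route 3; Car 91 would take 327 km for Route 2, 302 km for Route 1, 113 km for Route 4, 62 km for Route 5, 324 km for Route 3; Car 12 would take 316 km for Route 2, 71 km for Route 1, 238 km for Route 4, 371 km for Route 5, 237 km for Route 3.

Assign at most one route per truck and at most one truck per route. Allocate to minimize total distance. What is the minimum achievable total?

This is a one-to-one assignment (minimum-cost bipartite matching).
Optimal: Car 63→Route 4 (180 km), Car 27→Route 3 (90 km), Car 85→Route 2 (87 km), Car 91→Route 5 (62 km), Car 12→Route 1 (71 km) — total 180+90+87+62+71 = 490 km.
Column-greedy (each route in turn goes to its cheapest remaining truck) gives 683 km, worse by 193.
Next-best assignment: Car 63→Route 3, Car 27→Route 4, Car 85→Route 2, Car 91→Route 5, Car 12→Route 1 = 637 km.
Swapping Car 85↔Car 12 (Car 85→Route 1 115 km, Car 12→Route 2 316 km) adds 273.
No other one-to-one assignment undercuts 490 km.

Min total: 490 km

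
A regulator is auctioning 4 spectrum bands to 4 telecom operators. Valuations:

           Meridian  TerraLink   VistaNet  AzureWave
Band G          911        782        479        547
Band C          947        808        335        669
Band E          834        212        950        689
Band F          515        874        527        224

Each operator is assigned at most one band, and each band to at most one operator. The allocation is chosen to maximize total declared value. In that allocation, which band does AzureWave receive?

AzureWave receives Band C.

This is the linear assignment problem.
Optimal: Meridian→Band G ($911M), TerraLink→Band F ($874M), VistaNet→Band E ($950M), AzureWave→Band C ($669M) — total 911+874+950+669 = $3404M.
Column-greedy (each band in turn goes to its best remaining operator) gives $2893M, worse by 511.
Next-best assignment: Meridian→Band C, TerraLink→Band F, VistaNet→Band E, AzureWave→Band G = $3318M.
Swapping Meridian↔VistaNet (Meridian→Band E $834M, VistaNet→Band G $479M) loses 548.
AzureWave's own top band is Band E ($689M), but forcing AzureWave→Band E and reassigning the rest optimally gives only $2989M — worse by 415.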